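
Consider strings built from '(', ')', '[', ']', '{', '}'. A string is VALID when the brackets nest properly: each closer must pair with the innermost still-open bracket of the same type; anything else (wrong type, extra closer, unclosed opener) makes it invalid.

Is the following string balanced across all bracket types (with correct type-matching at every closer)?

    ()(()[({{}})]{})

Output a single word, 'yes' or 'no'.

pos 0: push '('; stack = (
pos 1: ')' matches '('; pop; stack = (empty)
pos 2: push '('; stack = (
pos 3: push '('; stack = ((
pos 4: ')' matches '('; pop; stack = (
pos 5: push '['; stack = ([
pos 6: push '('; stack = ([(
pos 7: push '{'; stack = ([({
pos 8: push '{'; stack = ([({{
pos 9: '}' matches '{'; pop; stack = ([({
pos 10: '}' matches '{'; pop; stack = ([(
pos 11: ')' matches '('; pop; stack = ([
pos 12: ']' matches '['; pop; stack = (
pos 13: push '{'; stack = ({
pos 14: '}' matches '{'; pop; stack = (
pos 15: ')' matches '('; pop; stack = (empty)
end: stack empty → VALID
Verdict: properly nested → yes

Answer: yes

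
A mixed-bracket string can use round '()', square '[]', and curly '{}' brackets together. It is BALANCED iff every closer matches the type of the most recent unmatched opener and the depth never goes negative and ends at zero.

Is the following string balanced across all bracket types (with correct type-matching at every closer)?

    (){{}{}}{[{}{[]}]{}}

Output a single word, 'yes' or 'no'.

pos 0: push '('; stack = (
pos 1: ')' matches '('; pop; stack = (empty)
pos 2: push '{'; stack = {
pos 3: push '{'; stack = {{
pos 4: '}' matches '{'; pop; stack = {
pos 5: push '{'; stack = {{
pos 6: '}' matches '{'; pop; stack = {
pos 7: '}' matches '{'; pop; stack = (empty)
pos 8: push '{'; stack = {
pos 9: push '['; stack = {[
pos 10: push '{'; stack = {[{
pos 11: '}' matches '{'; pop; stack = {[
pos 12: push '{'; stack = {[{
pos 13: push '['; stack = {[{[
pos 14: ']' matches '['; pop; stack = {[{
pos 15: '}' matches '{'; pop; stack = {[
pos 16: ']' matches '['; pop; stack = {
pos 17: push '{'; stack = {{
pos 18: '}' matches '{'; pop; stack = {
pos 19: '}' matches '{'; pop; stack = (empty)
end: stack empty → VALID
Verdict: properly nested → yes

Answer: yes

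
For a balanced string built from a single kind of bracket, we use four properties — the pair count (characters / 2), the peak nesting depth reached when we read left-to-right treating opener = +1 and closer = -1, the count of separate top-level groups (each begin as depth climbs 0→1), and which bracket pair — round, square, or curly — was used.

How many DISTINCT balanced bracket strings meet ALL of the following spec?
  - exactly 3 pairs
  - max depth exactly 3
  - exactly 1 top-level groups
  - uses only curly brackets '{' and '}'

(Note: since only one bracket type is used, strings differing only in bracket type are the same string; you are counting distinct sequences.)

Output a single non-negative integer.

Answer: 1

Derivation:
Spec: pairs=3 depth=3 groups=1
Count(depth <= 3) = 2
Count(depth <= 2) = 1
Count(depth == 3) = 2 - 1 = 1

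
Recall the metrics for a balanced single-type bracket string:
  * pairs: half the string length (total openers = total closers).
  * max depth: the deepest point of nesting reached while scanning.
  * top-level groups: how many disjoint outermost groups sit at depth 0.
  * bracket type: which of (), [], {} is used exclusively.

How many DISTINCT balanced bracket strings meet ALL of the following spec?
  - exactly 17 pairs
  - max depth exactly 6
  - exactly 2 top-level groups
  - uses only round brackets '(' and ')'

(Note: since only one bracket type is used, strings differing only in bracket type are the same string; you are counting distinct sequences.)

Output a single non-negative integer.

Spec: pairs=17 depth=6 groups=2
Count(depth <= 6) = 21335654
Count(depth <= 5) = 11558846
Count(depth == 6) = 21335654 - 11558846 = 9776808

Answer: 9776808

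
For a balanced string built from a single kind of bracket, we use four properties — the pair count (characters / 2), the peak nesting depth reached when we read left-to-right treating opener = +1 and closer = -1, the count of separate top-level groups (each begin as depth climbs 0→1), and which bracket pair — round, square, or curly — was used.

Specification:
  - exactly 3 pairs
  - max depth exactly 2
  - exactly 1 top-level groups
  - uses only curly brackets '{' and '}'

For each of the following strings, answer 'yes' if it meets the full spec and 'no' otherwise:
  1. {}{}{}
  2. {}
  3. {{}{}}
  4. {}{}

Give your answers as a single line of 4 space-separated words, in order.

Answer: no no yes no

Derivation:
String 1 '{}{}{}': depth seq [1 0 1 0 1 0]
  -> pairs=3 depth=1 groups=3 -> no
String 2 '{}': depth seq [1 0]
  -> pairs=1 depth=1 groups=1 -> no
String 3 '{{}{}}': depth seq [1 2 1 2 1 0]
  -> pairs=3 depth=2 groups=1 -> yes
String 4 '{}{}': depth seq [1 0 1 0]
  -> pairs=2 depth=1 groups=2 -> no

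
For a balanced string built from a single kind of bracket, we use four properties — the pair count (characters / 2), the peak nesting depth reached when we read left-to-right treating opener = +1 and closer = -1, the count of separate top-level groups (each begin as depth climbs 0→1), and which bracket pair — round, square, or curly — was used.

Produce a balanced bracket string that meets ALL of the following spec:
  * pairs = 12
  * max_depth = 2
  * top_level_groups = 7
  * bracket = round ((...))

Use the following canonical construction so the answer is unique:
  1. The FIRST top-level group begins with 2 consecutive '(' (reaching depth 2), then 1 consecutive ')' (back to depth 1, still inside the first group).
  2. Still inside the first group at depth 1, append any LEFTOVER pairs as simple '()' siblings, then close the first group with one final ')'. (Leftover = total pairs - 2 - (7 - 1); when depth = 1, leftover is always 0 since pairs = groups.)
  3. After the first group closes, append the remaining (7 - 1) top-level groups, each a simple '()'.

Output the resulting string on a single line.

Spec: pairs=12 depth=2 groups=7
Leftover pairs = 12 - 2 - (7-1) = 4
First group: deep chain of depth 2 + 4 sibling pairs
Remaining 6 groups: simple '()' each

Answer: (()()()()())()()()()()()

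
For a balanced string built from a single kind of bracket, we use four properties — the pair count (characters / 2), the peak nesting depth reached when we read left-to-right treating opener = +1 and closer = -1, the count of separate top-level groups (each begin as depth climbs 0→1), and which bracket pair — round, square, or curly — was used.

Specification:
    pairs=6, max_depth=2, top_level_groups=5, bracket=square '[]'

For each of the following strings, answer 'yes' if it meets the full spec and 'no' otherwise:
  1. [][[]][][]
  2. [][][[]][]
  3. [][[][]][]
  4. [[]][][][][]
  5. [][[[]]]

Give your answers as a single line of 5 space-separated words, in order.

Answer: no no no yes no

Derivation:
String 1 '[][[]][][]': depth seq [1 0 1 2 1 0 1 0 1 0]
  -> pairs=5 depth=2 groups=4 -> no
String 2 '[][][[]][]': depth seq [1 0 1 0 1 2 1 0 1 0]
  -> pairs=5 depth=2 groups=4 -> no
String 3 '[][[][]][]': depth seq [1 0 1 2 1 2 1 0 1 0]
  -> pairs=5 depth=2 groups=3 -> no
String 4 '[[]][][][][]': depth seq [1 2 1 0 1 0 1 0 1 0 1 0]
  -> pairs=6 depth=2 groups=5 -> yes
String 5 '[][[[]]]': depth seq [1 0 1 2 3 2 1 0]
  -> pairs=4 depth=3 groups=2 -> no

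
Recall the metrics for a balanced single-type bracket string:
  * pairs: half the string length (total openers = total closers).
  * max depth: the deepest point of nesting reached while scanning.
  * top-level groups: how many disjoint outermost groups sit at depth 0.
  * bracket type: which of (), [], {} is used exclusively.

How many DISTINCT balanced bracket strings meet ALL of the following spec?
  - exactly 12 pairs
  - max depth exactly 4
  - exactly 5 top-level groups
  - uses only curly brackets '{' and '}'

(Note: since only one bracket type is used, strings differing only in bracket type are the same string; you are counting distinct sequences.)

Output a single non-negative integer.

Spec: pairs=12 depth=4 groups=5
Count(depth <= 4) = 10620
Count(depth <= 3) = 5500
Count(depth == 4) = 10620 - 5500 = 5120

Answer: 5120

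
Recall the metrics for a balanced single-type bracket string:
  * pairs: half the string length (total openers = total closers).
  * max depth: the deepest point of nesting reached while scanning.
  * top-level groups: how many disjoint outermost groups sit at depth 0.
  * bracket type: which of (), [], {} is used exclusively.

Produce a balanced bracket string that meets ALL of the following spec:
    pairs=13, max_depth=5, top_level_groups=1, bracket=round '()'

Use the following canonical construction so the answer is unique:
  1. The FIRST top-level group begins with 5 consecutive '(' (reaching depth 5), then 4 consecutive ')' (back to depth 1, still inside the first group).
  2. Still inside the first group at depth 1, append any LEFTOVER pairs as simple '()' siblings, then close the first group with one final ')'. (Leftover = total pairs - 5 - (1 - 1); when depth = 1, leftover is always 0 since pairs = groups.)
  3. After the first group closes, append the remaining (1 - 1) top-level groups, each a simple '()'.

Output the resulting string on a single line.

Spec: pairs=13 depth=5 groups=1
Leftover pairs = 13 - 5 - (1-1) = 8
First group: deep chain of depth 5 + 8 sibling pairs
Remaining 0 groups: simple '()' each

Answer: ((((())))()()()()()()()())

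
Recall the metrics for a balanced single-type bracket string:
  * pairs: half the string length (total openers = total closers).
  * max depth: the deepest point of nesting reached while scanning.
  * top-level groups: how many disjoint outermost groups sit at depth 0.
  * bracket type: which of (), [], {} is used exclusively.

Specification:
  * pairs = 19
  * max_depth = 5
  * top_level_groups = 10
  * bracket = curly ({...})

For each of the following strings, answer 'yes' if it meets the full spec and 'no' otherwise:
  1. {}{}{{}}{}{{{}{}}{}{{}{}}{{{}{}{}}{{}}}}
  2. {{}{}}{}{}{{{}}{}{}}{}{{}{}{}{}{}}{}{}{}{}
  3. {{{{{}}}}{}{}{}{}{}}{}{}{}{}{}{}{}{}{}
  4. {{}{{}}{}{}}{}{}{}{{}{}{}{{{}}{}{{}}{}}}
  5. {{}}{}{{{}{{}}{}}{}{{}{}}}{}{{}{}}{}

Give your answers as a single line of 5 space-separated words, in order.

Answer: no no yes no no

Derivation:
String 1 '{}{}{{}}{}{{{}{}}{}{{}{}}{{{}{}{}}{{}}}}': depth seq [1 0 1 0 1 2 1 0 1 0 1 2 3 2 3 2 1 2 1 2 3 2 3 2 1 2 3 4 3 4 3 4 3 2 3 4 3 2 1 0]
  -> pairs=20 depth=4 groups=5 -> no
String 2 '{{}{}}{}{}{{{}}{}{}}{}{{}{}{}{}{}}{}{}{}{}': depth seq [1 2 1 2 1 0 1 0 1 0 1 2 3 2 1 2 1 2 1 0 1 0 1 2 1 2 1 2 1 2 1 2 1 0 1 0 1 0 1 0 1 0]
  -> pairs=21 depth=3 groups=10 -> no
String 3 '{{{{{}}}}{}{}{}{}{}}{}{}{}{}{}{}{}{}{}': depth seq [1 2 3 4 5 4 3 2 1 2 1 2 1 2 1 2 1 2 1 0 1 0 1 0 1 0 1 0 1 0 1 0 1 0 1 0 1 0]
  -> pairs=19 depth=5 groups=10 -> yes
String 4 '{{}{{}}{}{}}{}{}{}{{}{}{}{{{}}{}{{}}{}}}': depth seq [1 2 1 2 3 2 1 2 1 2 1 0 1 0 1 0 1 0 1 2 1 2 1 2 1 2 3 4 3 2 3 2 3 4 3 2 3 2 1 0]
  -> pairs=20 depth=4 groups=5 -> no
String 5 '{{}}{}{{{}{{}}{}}{}{{}{}}}{}{{}{}}{}': depth seq [1 2 1 0 1 0 1 2 3 2 3 4 3 2 3 2 1 2 1 2 3 2 3 2 1 0 1 0 1 2 1 2 1 0 1 0]
  -> pairs=18 depth=4 groups=6 -> no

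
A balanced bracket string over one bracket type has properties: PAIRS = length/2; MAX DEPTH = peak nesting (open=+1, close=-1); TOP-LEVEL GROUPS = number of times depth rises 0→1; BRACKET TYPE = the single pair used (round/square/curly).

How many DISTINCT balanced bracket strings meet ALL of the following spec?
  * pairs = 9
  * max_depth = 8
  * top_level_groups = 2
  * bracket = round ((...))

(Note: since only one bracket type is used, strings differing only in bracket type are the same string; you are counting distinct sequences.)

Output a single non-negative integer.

Spec: pairs=9 depth=8 groups=2
Count(depth <= 8) = 1430
Count(depth <= 7) = 1428
Count(depth == 8) = 1430 - 1428 = 2

Answer: 2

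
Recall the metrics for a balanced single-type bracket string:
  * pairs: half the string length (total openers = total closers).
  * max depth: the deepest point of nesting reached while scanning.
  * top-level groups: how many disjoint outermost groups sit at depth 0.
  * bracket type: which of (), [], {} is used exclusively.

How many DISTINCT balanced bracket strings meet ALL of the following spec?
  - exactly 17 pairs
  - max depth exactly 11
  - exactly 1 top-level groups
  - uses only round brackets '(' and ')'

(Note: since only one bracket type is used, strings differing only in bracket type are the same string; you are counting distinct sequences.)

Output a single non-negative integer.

Answer: 404984

Derivation:
Spec: pairs=17 depth=11 groups=1
Count(depth <= 11) = 35223254
Count(depth <= 10) = 34818270
Count(depth == 11) = 35223254 - 34818270 = 404984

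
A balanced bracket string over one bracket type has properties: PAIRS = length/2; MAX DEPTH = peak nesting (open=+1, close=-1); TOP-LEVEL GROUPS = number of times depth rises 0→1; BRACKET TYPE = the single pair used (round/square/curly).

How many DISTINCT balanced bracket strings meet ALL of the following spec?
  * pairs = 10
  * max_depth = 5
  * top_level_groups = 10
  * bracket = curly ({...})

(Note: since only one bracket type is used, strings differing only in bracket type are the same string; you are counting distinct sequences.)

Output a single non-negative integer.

Spec: pairs=10 depth=5 groups=10
Count(depth <= 5) = 1
Count(depth <= 4) = 1
Count(depth == 5) = 1 - 1 = 0

Answer: 0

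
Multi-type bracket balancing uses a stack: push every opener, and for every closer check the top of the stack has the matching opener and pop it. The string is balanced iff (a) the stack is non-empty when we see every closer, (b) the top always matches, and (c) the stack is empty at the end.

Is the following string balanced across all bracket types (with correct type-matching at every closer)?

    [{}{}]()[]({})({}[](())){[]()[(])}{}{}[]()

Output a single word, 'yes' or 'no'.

pos 0: push '['; stack = [
pos 1: push '{'; stack = [{
pos 2: '}' matches '{'; pop; stack = [
pos 3: push '{'; stack = [{
pos 4: '}' matches '{'; pop; stack = [
pos 5: ']' matches '['; pop; stack = (empty)
pos 6: push '('; stack = (
pos 7: ')' matches '('; pop; stack = (empty)
pos 8: push '['; stack = [
pos 9: ']' matches '['; pop; stack = (empty)
pos 10: push '('; stack = (
pos 11: push '{'; stack = ({
pos 12: '}' matches '{'; pop; stack = (
pos 13: ')' matches '('; pop; stack = (empty)
pos 14: push '('; stack = (
pos 15: push '{'; stack = ({
pos 16: '}' matches '{'; pop; stack = (
pos 17: push '['; stack = ([
pos 18: ']' matches '['; pop; stack = (
pos 19: push '('; stack = ((
pos 20: push '('; stack = (((
pos 21: ')' matches '('; pop; stack = ((
pos 22: ')' matches '('; pop; stack = (
pos 23: ')' matches '('; pop; stack = (empty)
pos 24: push '{'; stack = {
pos 25: push '['; stack = {[
pos 26: ']' matches '['; pop; stack = {
pos 27: push '('; stack = {(
pos 28: ')' matches '('; pop; stack = {
pos 29: push '['; stack = {[
pos 30: push '('; stack = {[(
pos 31: saw closer ']' but top of stack is '(' (expected ')') → INVALID
Verdict: type mismatch at position 31: ']' closes '(' → no

Answer: no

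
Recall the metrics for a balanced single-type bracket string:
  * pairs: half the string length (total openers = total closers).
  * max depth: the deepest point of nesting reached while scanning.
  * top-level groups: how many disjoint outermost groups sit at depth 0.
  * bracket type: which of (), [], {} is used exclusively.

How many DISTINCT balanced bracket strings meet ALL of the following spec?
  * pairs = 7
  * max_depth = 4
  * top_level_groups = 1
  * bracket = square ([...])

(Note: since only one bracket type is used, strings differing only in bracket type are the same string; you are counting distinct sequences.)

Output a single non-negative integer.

Spec: pairs=7 depth=4 groups=1
Count(depth <= 4) = 89
Count(depth <= 3) = 32
Count(depth == 4) = 89 - 32 = 57

Answer: 57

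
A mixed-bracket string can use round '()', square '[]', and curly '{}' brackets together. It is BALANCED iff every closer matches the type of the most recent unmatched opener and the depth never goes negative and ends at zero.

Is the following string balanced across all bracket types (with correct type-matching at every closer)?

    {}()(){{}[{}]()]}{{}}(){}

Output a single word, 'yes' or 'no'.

Answer: no

Derivation:
pos 0: push '{'; stack = {
pos 1: '}' matches '{'; pop; stack = (empty)
pos 2: push '('; stack = (
pos 3: ')' matches '('; pop; stack = (empty)
pos 4: push '('; stack = (
pos 5: ')' matches '('; pop; stack = (empty)
pos 6: push '{'; stack = {
pos 7: push '{'; stack = {{
pos 8: '}' matches '{'; pop; stack = {
pos 9: push '['; stack = {[
pos 10: push '{'; stack = {[{
pos 11: '}' matches '{'; pop; stack = {[
pos 12: ']' matches '['; pop; stack = {
pos 13: push '('; stack = {(
pos 14: ')' matches '('; pop; stack = {
pos 15: saw closer ']' but top of stack is '{' (expected '}') → INVALID
Verdict: type mismatch at position 15: ']' closes '{' → no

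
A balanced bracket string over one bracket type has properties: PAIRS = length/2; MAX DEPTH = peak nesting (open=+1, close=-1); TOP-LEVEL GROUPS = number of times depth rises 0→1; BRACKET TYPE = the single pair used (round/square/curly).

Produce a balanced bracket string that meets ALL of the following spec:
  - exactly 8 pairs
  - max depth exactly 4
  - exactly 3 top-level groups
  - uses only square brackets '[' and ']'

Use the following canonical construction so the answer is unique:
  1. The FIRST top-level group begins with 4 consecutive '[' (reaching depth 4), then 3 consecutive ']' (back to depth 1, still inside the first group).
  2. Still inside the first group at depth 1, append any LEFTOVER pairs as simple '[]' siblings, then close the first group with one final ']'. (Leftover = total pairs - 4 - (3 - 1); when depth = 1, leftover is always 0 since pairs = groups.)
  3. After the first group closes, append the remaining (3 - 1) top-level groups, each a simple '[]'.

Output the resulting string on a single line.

Answer: [[[[]]][][]][][]

Derivation:
Spec: pairs=8 depth=4 groups=3
Leftover pairs = 8 - 4 - (3-1) = 2
First group: deep chain of depth 4 + 2 sibling pairs
Remaining 2 groups: simple '[]' each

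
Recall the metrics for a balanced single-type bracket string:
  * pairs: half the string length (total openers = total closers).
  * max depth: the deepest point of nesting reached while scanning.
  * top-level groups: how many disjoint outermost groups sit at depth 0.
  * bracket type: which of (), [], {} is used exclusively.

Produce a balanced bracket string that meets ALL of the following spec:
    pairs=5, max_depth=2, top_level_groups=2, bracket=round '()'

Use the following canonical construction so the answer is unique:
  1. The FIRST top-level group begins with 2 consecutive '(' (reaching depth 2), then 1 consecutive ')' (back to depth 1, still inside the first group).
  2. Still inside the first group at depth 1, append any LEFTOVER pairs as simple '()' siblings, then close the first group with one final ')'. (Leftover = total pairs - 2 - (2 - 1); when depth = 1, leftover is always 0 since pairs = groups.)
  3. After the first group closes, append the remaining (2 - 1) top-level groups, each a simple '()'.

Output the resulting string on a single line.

Spec: pairs=5 depth=2 groups=2
Leftover pairs = 5 - 2 - (2-1) = 2
First group: deep chain of depth 2 + 2 sibling pairs
Remaining 1 groups: simple '()' each

Answer: (()()())()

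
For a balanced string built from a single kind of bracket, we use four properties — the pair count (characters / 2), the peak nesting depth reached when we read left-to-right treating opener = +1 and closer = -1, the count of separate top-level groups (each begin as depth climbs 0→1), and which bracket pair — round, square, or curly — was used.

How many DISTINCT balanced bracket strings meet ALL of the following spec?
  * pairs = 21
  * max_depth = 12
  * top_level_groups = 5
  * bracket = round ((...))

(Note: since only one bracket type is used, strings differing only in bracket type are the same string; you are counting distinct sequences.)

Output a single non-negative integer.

Answer: 1105335

Derivation:
Spec: pairs=21 depth=12 groups=5
Count(depth <= 12) = 1739743275
Count(depth <= 11) = 1738637940
Count(depth == 12) = 1739743275 - 1738637940 = 1105335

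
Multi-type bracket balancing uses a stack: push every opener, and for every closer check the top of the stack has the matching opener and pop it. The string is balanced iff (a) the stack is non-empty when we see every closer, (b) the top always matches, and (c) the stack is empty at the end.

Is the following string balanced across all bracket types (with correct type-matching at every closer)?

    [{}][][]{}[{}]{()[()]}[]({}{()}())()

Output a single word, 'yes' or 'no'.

Answer: yes

Derivation:
pos 0: push '['; stack = [
pos 1: push '{'; stack = [{
pos 2: '}' matches '{'; pop; stack = [
pos 3: ']' matches '['; pop; stack = (empty)
pos 4: push '['; stack = [
pos 5: ']' matches '['; pop; stack = (empty)
pos 6: push '['; stack = [
pos 7: ']' matches '['; pop; stack = (empty)
pos 8: push '{'; stack = {
pos 9: '}' matches '{'; pop; stack = (empty)
pos 10: push '['; stack = [
pos 11: push '{'; stack = [{
pos 12: '}' matches '{'; pop; stack = [
pos 13: ']' matches '['; pop; stack = (empty)
pos 14: push '{'; stack = {
pos 15: push '('; stack = {(
pos 16: ')' matches '('; pop; stack = {
pos 17: push '['; stack = {[
pos 18: push '('; stack = {[(
pos 19: ')' matches '('; pop; stack = {[
pos 20: ']' matches '['; pop; stack = {
pos 21: '}' matches '{'; pop; stack = (empty)
pos 22: push '['; stack = [
pos 23: ']' matches '['; pop; stack = (empty)
pos 24: push '('; stack = (
pos 25: push '{'; stack = ({
pos 26: '}' matches '{'; pop; stack = (
pos 27: push '{'; stack = ({
pos 28: push '('; stack = ({(
pos 29: ')' matches '('; pop; stack = ({
pos 30: '}' matches '{'; pop; stack = (
pos 31: push '('; stack = ((
pos 32: ')' matches '('; pop; stack = (
pos 33: ')' matches '('; pop; stack = (empty)
pos 34: push '('; stack = (
pos 35: ')' matches '('; pop; stack = (empty)
end: stack empty → VALID
Verdict: properly nested → yes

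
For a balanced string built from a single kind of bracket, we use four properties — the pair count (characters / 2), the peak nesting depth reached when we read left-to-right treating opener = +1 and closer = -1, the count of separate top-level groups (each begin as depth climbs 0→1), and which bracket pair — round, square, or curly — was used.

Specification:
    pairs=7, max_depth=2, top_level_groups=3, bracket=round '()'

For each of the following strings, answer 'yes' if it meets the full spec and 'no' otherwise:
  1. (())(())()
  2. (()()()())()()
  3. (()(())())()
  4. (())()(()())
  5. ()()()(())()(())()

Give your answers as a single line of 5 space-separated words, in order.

Answer: no yes no no no

Derivation:
String 1 '(())(())()': depth seq [1 2 1 0 1 2 1 0 1 0]
  -> pairs=5 depth=2 groups=3 -> no
String 2 '(()()()())()()': depth seq [1 2 1 2 1 2 1 2 1 0 1 0 1 0]
  -> pairs=7 depth=2 groups=3 -> yes
String 3 '(()(())())()': depth seq [1 2 1 2 3 2 1 2 1 0 1 0]
  -> pairs=6 depth=3 groups=2 -> no
String 4 '(())()(()())': depth seq [1 2 1 0 1 0 1 2 1 2 1 0]
  -> pairs=6 depth=2 groups=3 -> no
String 5 '()()()(())()(())()': depth seq [1 0 1 0 1 0 1 2 1 0 1 0 1 2 1 0 1 0]
  -> pairs=9 depth=2 groups=7 -> no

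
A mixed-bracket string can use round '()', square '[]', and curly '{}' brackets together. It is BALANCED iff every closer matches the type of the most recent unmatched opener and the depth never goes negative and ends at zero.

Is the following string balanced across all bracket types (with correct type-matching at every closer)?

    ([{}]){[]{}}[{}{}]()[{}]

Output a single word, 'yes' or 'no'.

Answer: yes

Derivation:
pos 0: push '('; stack = (
pos 1: push '['; stack = ([
pos 2: push '{'; stack = ([{
pos 3: '}' matches '{'; pop; stack = ([
pos 4: ']' matches '['; pop; stack = (
pos 5: ')' matches '('; pop; stack = (empty)
pos 6: push '{'; stack = {
pos 7: push '['; stack = {[
pos 8: ']' matches '['; pop; stack = {
pos 9: push '{'; stack = {{
pos 10: '}' matches '{'; pop; stack = {
pos 11: '}' matches '{'; pop; stack = (empty)
pos 12: push '['; stack = [
pos 13: push '{'; stack = [{
pos 14: '}' matches '{'; pop; stack = [
pos 15: push '{'; stack = [{
pos 16: '}' matches '{'; pop; stack = [
pos 17: ']' matches '['; pop; stack = (empty)
pos 18: push '('; stack = (
pos 19: ')' matches '('; pop; stack = (empty)
pos 20: push '['; stack = [
pos 21: push '{'; stack = [{
pos 22: '}' matches '{'; pop; stack = [
pos 23: ']' matches '['; pop; stack = (empty)
end: stack empty → VALID
Verdict: properly nested → yes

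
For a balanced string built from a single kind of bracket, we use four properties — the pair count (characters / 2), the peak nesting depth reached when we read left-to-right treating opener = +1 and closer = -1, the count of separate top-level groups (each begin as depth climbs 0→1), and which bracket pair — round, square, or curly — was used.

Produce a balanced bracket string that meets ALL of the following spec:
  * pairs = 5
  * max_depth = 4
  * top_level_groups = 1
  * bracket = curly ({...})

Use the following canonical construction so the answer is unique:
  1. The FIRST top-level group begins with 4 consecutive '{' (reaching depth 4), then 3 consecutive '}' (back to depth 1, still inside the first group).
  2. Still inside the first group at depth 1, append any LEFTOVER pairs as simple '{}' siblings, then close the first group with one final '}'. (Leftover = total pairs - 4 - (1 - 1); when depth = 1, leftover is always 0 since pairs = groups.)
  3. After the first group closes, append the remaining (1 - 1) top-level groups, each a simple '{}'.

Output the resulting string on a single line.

Spec: pairs=5 depth=4 groups=1
Leftover pairs = 5 - 4 - (1-1) = 1
First group: deep chain of depth 4 + 1 sibling pairs
Remaining 0 groups: simple '{}' each

Answer: {{{{}}}{}}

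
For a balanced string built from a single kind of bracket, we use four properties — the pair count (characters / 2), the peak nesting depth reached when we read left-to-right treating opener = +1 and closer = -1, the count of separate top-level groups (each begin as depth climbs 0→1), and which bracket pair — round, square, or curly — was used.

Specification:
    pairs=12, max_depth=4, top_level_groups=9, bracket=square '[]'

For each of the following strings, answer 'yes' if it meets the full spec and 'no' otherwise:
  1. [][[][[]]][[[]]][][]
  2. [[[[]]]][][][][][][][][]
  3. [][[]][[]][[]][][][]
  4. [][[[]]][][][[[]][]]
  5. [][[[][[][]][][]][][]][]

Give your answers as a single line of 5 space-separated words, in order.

Answer: no yes no no no

Derivation:
String 1 '[][[][[]]][[[]]][][]': depth seq [1 0 1 2 1 2 3 2 1 0 1 2 3 2 1 0 1 0 1 0]
  -> pairs=10 depth=3 groups=5 -> no
String 2 '[[[[]]]][][][][][][][][]': depth seq [1 2 3 4 3 2 1 0 1 0 1 0 1 0 1 0 1 0 1 0 1 0 1 0]
  -> pairs=12 depth=4 groups=9 -> yes
String 3 '[][[]][[]][[]][][][]': depth seq [1 0 1 2 1 0 1 2 1 0 1 2 1 0 1 0 1 0 1 0]
  -> pairs=10 depth=2 groups=7 -> no
String 4 '[][[[]]][][][[[]][]]': depth seq [1 0 1 2 3 2 1 0 1 0 1 0 1 2 3 2 1 2 1 0]
  -> pairs=10 depth=3 groups=5 -> no
String 5 '[][[[][[][]][][]][][]][]': depth seq [1 0 1 2 3 2 3 4 3 4 3 2 3 2 3 2 1 2 1 2 1 0 1 0]
  -> pairs=12 depth=4 groups=3 -> no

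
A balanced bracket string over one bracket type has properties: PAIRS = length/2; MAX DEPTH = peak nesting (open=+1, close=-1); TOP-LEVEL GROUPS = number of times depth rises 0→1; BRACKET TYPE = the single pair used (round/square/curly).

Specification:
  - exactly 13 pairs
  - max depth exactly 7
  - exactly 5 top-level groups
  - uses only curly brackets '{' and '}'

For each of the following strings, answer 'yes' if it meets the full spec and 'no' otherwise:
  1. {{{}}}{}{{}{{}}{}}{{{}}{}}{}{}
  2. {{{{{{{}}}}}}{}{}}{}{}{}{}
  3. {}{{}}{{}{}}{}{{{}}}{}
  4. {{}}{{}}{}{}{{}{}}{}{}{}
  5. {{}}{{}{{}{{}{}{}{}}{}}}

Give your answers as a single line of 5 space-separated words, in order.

String 1 '{{{}}}{}{{}{{}}{}}{{{}}{}}{}{}': depth seq [1 2 3 2 1 0 1 0 1 2 1 2 3 2 1 2 1 0 1 2 3 2 1 2 1 0 1 0 1 0]
  -> pairs=15 depth=3 groups=6 -> no
String 2 '{{{{{{{}}}}}}{}{}}{}{}{}{}': depth seq [1 2 3 4 5 6 7 6 5 4 3 2 1 2 1 2 1 0 1 0 1 0 1 0 1 0]
  -> pairs=13 depth=7 groups=5 -> yes
String 3 '{}{{}}{{}{}}{}{{{}}}{}': depth seq [1 0 1 2 1 0 1 2 1 2 1 0 1 0 1 2 3 2 1 0 1 0]
  -> pairs=11 depth=3 groups=6 -> no
String 4 '{{}}{{}}{}{}{{}{}}{}{}{}': depth seq [1 2 1 0 1 2 1 0 1 0 1 0 1 2 1 2 1 0 1 0 1 0 1 0]
  -> pairs=12 depth=2 groups=8 -> no
String 5 '{{}}{{}{{}{{}{}{}{}}{}}}': depth seq [1 2 1 0 1 2 1 2 3 2 3 4 3 4 3 4 3 4 3 2 3 2 1 0]
  -> pairs=12 depth=4 groups=2 -> no

Answer: no yes no no no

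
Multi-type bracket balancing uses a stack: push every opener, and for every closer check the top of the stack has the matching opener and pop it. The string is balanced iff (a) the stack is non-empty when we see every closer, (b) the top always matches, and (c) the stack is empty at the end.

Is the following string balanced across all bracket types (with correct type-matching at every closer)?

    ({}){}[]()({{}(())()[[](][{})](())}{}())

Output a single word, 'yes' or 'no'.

Answer: no

Derivation:
pos 0: push '('; stack = (
pos 1: push '{'; stack = ({
pos 2: '}' matches '{'; pop; stack = (
pos 3: ')' matches '('; pop; stack = (empty)
pos 4: push '{'; stack = {
pos 5: '}' matches '{'; pop; stack = (empty)
pos 6: push '['; stack = [
pos 7: ']' matches '['; pop; stack = (empty)
pos 8: push '('; stack = (
pos 9: ')' matches '('; pop; stack = (empty)
pos 10: push '('; stack = (
pos 11: push '{'; stack = ({
pos 12: push '{'; stack = ({{
pos 13: '}' matches '{'; pop; stack = ({
pos 14: push '('; stack = ({(
pos 15: push '('; stack = ({((
pos 16: ')' matches '('; pop; stack = ({(
pos 17: ')' matches '('; pop; stack = ({
pos 18: push '('; stack = ({(
pos 19: ')' matches '('; pop; stack = ({
pos 20: push '['; stack = ({[
pos 21: push '['; stack = ({[[
pos 22: ']' matches '['; pop; stack = ({[
pos 23: push '('; stack = ({[(
pos 24: saw closer ']' but top of stack is '(' (expected ')') → INVALID
Verdict: type mismatch at position 24: ']' closes '(' → no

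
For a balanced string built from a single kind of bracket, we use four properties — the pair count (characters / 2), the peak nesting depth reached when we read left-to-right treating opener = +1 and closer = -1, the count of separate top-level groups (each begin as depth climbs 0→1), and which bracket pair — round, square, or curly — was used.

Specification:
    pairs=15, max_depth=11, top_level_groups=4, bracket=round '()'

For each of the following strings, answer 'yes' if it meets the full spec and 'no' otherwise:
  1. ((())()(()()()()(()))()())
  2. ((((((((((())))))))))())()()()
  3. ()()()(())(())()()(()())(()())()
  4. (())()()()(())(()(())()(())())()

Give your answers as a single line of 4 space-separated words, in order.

String 1 '((())()(()()()()(()))()())': depth seq [1 2 3 2 1 2 1 2 3 2 3 2 3 2 3 2 3 4 3 2 1 2 1 2 1 0]
  -> pairs=13 depth=4 groups=1 -> no
String 2 '((((((((((())))))))))())()()()': depth seq [1 2 3 4 5 6 7 8 9 10 11 10 9 8 7 6 5 4 3 2 1 2 1 0 1 0 1 0 1 0]
  -> pairs=15 depth=11 groups=4 -> yes
String 3 '()()()(())(())()()(()())(()())()': depth seq [1 0 1 0 1 0 1 2 1 0 1 2 1 0 1 0 1 0 1 2 1 2 1 0 1 2 1 2 1 0 1 0]
  -> pairs=16 depth=2 groups=10 -> no
String 4 '(())()()()(())(()(())()(())())()': depth seq [1 2 1 0 1 0 1 0 1 0 1 2 1 0 1 2 1 2 3 2 1 2 1 2 3 2 1 2 1 0 1 0]
  -> pairs=16 depth=3 groups=7 -> no

Answer: no yes no no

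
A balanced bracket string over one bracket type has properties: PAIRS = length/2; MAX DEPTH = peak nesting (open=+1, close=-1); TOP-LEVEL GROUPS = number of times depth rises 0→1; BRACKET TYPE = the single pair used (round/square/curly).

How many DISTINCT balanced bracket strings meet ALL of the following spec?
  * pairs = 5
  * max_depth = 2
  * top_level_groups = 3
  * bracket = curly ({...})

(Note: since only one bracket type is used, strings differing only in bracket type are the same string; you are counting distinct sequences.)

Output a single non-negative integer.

Answer: 6

Derivation:
Spec: pairs=5 depth=2 groups=3
Count(depth <= 2) = 6
Count(depth <= 1) = 0
Count(depth == 2) = 6 - 0 = 6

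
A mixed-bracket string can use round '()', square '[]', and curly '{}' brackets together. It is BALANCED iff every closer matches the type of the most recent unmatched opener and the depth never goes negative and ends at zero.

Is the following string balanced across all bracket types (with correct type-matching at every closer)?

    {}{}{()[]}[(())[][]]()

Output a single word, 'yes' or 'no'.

pos 0: push '{'; stack = {
pos 1: '}' matches '{'; pop; stack = (empty)
pos 2: push '{'; stack = {
pos 3: '}' matches '{'; pop; stack = (empty)
pos 4: push '{'; stack = {
pos 5: push '('; stack = {(
pos 6: ')' matches '('; pop; stack = {
pos 7: push '['; stack = {[
pos 8: ']' matches '['; pop; stack = {
pos 9: '}' matches '{'; pop; stack = (empty)
pos 10: push '['; stack = [
pos 11: push '('; stack = [(
pos 12: push '('; stack = [((
pos 13: ')' matches '('; pop; stack = [(
pos 14: ')' matches '('; pop; stack = [
pos 15: push '['; stack = [[
pos 16: ']' matches '['; pop; stack = [
pos 17: push '['; stack = [[
pos 18: ']' matches '['; pop; stack = [
pos 19: ']' matches '['; pop; stack = (empty)
pos 20: push '('; stack = (
pos 21: ')' matches '('; pop; stack = (empty)
end: stack empty → VALID
Verdict: properly nested → yes

Answer: yes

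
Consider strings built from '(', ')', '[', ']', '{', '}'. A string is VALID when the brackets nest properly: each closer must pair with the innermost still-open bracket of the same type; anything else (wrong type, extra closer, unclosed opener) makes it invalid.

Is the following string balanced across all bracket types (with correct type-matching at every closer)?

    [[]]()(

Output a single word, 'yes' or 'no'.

Answer: no

Derivation:
pos 0: push '['; stack = [
pos 1: push '['; stack = [[
pos 2: ']' matches '['; pop; stack = [
pos 3: ']' matches '['; pop; stack = (empty)
pos 4: push '('; stack = (
pos 5: ')' matches '('; pop; stack = (empty)
pos 6: push '('; stack = (
end: stack still non-empty (() → INVALID
Verdict: unclosed openers at end: ( → no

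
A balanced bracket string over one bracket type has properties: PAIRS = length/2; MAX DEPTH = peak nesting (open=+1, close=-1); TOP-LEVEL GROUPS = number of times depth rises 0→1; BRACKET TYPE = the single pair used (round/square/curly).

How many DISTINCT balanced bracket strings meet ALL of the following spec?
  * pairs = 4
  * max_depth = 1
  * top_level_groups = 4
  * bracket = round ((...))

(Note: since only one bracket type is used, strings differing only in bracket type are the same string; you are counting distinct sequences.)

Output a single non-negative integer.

Spec: pairs=4 depth=1 groups=4
Count(depth <= 1) = 1
Count(depth <= 0) = 0
Count(depth == 1) = 1 - 0 = 1

Answer: 1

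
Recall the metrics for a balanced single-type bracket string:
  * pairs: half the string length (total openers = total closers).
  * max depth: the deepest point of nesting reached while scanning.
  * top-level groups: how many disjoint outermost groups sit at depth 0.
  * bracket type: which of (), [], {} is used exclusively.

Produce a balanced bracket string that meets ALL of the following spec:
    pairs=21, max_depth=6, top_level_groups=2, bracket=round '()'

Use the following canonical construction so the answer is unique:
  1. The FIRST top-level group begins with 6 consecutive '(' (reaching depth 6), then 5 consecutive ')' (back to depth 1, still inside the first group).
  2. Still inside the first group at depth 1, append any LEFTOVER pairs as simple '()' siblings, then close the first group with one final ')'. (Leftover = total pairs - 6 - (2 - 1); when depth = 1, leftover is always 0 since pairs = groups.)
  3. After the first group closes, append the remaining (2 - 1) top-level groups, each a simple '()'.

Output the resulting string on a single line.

Spec: pairs=21 depth=6 groups=2
Leftover pairs = 21 - 6 - (2-1) = 14
First group: deep chain of depth 6 + 14 sibling pairs
Remaining 1 groups: simple '()' each

Answer: (((((()))))()()()()()()()()()()()()()())()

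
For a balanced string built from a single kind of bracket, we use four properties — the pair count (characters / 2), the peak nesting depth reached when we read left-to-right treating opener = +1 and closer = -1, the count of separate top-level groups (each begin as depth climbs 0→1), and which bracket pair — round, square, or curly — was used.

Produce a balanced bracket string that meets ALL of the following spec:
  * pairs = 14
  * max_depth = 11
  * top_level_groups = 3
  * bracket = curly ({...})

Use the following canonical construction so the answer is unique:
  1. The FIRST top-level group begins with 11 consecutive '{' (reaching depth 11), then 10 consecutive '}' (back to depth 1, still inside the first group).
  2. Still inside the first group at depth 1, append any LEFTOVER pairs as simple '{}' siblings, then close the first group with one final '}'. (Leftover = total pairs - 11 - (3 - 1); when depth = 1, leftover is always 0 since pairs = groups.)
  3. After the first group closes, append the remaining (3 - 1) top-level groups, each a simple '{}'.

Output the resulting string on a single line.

Answer: {{{{{{{{{{{}}}}}}}}}}{}}{}{}

Derivation:
Spec: pairs=14 depth=11 groups=3
Leftover pairs = 14 - 11 - (3-1) = 1
First group: deep chain of depth 11 + 1 sibling pairs
Remaining 2 groups: simple '{}' each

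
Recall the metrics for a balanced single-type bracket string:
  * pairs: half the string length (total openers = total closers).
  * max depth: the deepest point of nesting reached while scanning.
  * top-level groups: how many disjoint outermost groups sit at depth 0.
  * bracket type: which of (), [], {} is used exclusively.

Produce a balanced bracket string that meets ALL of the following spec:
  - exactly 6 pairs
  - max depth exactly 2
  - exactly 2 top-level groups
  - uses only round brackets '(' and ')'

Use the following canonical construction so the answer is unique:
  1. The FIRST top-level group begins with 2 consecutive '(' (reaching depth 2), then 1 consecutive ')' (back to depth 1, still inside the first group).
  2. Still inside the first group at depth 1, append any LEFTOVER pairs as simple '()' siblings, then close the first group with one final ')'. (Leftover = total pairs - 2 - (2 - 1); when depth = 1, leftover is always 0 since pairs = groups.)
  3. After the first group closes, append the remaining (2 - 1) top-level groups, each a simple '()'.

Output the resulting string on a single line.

Spec: pairs=6 depth=2 groups=2
Leftover pairs = 6 - 2 - (2-1) = 3
First group: deep chain of depth 2 + 3 sibling pairs
Remaining 1 groups: simple '()' each

Answer: (()()()())()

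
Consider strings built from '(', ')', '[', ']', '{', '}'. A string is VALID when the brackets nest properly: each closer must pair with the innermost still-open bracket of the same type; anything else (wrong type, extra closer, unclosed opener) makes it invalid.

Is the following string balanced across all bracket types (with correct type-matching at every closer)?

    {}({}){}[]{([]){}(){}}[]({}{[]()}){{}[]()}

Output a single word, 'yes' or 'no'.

pos 0: push '{'; stack = {
pos 1: '}' matches '{'; pop; stack = (empty)
pos 2: push '('; stack = (
pos 3: push '{'; stack = ({
pos 4: '}' matches '{'; pop; stack = (
pos 5: ')' matches '('; pop; stack = (empty)
pos 6: push '{'; stack = {
pos 7: '}' matches '{'; pop; stack = (empty)
pos 8: push '['; stack = [
pos 9: ']' matches '['; pop; stack = (empty)
pos 10: push '{'; stack = {
pos 11: push '('; stack = {(
pos 12: push '['; stack = {([
pos 13: ']' matches '['; pop; stack = {(
pos 14: ')' matches '('; pop; stack = {
pos 15: push '{'; stack = {{
pos 16: '}' matches '{'; pop; stack = {
pos 17: push '('; stack = {(
pos 18: ')' matches '('; pop; stack = {
pos 19: push '{'; stack = {{
pos 20: '}' matches '{'; pop; stack = {
pos 21: '}' matches '{'; pop; stack = (empty)
pos 22: push '['; stack = [
pos 23: ']' matches '['; pop; stack = (empty)
pos 24: push '('; stack = (
pos 25: push '{'; stack = ({
pos 26: '}' matches '{'; pop; stack = (
pos 27: push '{'; stack = ({
pos 28: push '['; stack = ({[
pos 29: ']' matches '['; pop; stack = ({
pos 30: push '('; stack = ({(
pos 31: ')' matches '('; pop; stack = ({
pos 32: '}' matches '{'; pop; stack = (
pos 33: ')' matches '('; pop; stack = (empty)
pos 34: push '{'; stack = {
pos 35: push '{'; stack = {{
pos 36: '}' matches '{'; pop; stack = {
pos 37: push '['; stack = {[
pos 38: ']' matches '['; pop; stack = {
pos 39: push '('; stack = {(
pos 40: ')' matches '('; pop; stack = {
pos 41: '}' matches '{'; pop; stack = (empty)
end: stack empty → VALID
Verdict: properly nested → yes

Answer: yes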